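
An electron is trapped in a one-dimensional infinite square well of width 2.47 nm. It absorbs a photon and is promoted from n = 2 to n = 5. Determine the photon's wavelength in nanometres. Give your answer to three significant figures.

E_1 = h²/(8m_eL²) = 9.875×10^-21 J, so ΔE = (5² − 2²)E_1 = 2.074×10^-19 J.
λ = hc/ΔE = (6.626×10^-34·2.998×10^8)/2.074×10^-19 = 9.58×10^-7 m = 958 nm.

λ = 958 nm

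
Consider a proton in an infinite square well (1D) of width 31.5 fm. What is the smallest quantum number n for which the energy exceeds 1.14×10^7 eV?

E_1 = h²/(8m_pL²) = 3.306×10^-14 J = 2.064×10^5 eV.
Need n² > 1.14×10^7/2.064×10^5 = 55.23, i.e. n > 7.432.
The smallest integer satisfying this is n = 8.

n = 8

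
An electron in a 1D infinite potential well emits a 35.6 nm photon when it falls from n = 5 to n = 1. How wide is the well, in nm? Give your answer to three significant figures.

L = 0.509 nm

The photon carries ΔE = hc/λ = 6.626×10^-34·2.998×10^8/3.56×10^-8 m = 5.580×10^-18 J.
Since ΔE = (5² − 1²)E_1, E_1 = 2.325×10^-19 J, and L = h/√(8m_eE_1) = 5.09×10^-10 m = 0.509 nm.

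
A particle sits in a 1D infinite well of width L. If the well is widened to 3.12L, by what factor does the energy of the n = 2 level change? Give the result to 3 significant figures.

0.103

E_n ∝ 1/L², so the energy scales by 1/3.12² = 0.103.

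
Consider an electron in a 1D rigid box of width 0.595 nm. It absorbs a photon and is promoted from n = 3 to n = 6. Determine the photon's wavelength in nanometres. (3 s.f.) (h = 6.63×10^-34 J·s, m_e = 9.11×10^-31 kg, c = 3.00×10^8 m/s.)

E_1 = h²/(8m_eL²) = 1.704×10^-19 J, so ΔE = (6² − 3²)E_1 = 4.601×10^-18 J.
λ = hc/ΔE = (6.63×10^-34·3.00×10^8)/4.601×10^-18 = 4.32×10^-8 m = 43.2 nm.

λ = 43.2 nm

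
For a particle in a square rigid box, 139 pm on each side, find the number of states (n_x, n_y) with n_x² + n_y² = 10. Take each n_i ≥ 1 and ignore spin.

degeneracy = 2

The level has n_x² + n_y² = 10. The ordered positive-integer solutions are (1, 3), (3, 1).
That gives 2 states.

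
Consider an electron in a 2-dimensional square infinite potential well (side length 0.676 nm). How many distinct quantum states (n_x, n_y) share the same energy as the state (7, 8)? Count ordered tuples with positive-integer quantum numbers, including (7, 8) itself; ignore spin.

The level has n_x² + n_y² = 113. The ordered positive-integer solutions are (7, 8), (8, 7).
That gives 2 states.

degeneracy = 2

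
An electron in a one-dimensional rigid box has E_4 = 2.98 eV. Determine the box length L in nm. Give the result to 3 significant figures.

L = 1.42 nm

From E_n = n²h²/(8m_eL²), L = n·h/√(8m_eE_n).
E_4 = 2.98 eV = 4.774×10^-19 J, so L = 4·6.626×10^-34/√(8·9.109×10^-31·4.774×10^-19) = 1.42×10^-9 m = 1.42 nm.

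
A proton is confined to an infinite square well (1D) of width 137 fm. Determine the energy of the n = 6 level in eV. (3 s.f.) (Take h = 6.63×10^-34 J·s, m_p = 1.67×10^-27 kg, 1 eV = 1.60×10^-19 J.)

For an infinite well E_n = n²h²/(8m_pL²), so E_1 = h²/(8m_pL²) = (6.63×10^-34)²/(8·1.67×10^-27·(1.37×10^-13 m)²) = 1.753×10^-15 J.
Then E_6 = 6²·E_1 = 36·1.753×10^-15 J = 6.311×10^-14 J.
Converting, E_6 = 6.311×10^-14 J / (1.60×10^-19 J/eV) = 3.94×10^5 eV.

E_6 = 3.94×10^5 eV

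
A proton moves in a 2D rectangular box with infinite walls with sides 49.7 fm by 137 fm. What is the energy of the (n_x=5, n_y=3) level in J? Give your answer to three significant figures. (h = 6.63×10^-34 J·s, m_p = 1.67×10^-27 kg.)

E = 3.49×10^-13 J

For a 2D rectangular well E = (h²/8m_p)·Σ n_i²/L_i² = (6.63×10^-34)²/(8·1.67×10^-27) · [5²/(49.7 fm)² + 3²/(137 fm)²].
Evaluating gives E = 3.49×10^-13 J.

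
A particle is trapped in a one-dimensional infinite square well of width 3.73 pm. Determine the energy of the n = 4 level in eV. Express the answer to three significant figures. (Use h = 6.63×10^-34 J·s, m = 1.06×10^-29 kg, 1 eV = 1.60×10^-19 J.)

For an infinite well E_n = n²h²/(8mL²), so E_1 = h²/(8mL²) = (6.63×10^-34)²/(8·1.06×10^-29·(3.73×10^-12 m)²) = 3.726×10^-16 J.
Then E_4 = 4²·E_1 = 16·3.726×10^-16 J = 5.962×10^-15 J.
Converting, E_4 = 5.962×10^-15 J / (1.60×10^-19 J/eV) = 3.73×10^4 eV.

E_4 = 3.73×10^4 eV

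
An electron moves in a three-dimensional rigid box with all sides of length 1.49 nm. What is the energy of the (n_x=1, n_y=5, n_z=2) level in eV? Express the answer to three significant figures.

For a 3D rectangular well E = (h²/8m_e)·Σ n_i²/L_i² = (6.626×10^-34)²/(8·9.109×10^-31) · [1²/(1.49 nm)² + 5²/(1.49 nm)² + 2²/(1.49 nm)²].
Evaluating gives E = 8.141×10^-19 J = 5.08 eV.

E = 5.08 eV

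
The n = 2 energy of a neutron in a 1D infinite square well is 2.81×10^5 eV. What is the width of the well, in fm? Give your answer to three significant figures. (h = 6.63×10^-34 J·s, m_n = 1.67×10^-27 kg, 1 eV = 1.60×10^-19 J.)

From E_n = n²h²/(8m_nL²), L = n·h/√(8m_nE_n).
E_2 = 2.81×10^5 eV = 4.496×10^-14 J, so L = 2·6.63×10^-34/√(8·1.67×10^-27·4.496×10^-14) = 5.41×10^-14 m = 54.1 fm.

L = 54.1 fm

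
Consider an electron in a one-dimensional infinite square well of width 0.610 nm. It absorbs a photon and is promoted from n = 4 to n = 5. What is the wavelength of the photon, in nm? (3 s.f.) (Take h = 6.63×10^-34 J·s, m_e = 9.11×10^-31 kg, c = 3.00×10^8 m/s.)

E_1 = h²/(8m_eL²) = 1.621×10^-19 J, so ΔE = (5² − 4²)E_1 = 1.459×10^-18 J.
λ = hc/ΔE = (6.63×10^-34·3.00×10^8)/1.459×10^-18 = 1.36×10^-7 m = 136 nm.

λ = 136 nm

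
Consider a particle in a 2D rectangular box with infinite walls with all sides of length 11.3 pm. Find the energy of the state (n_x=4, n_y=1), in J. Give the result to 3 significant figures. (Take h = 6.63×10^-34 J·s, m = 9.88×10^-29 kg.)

For a 2D rectangular well E = (h²/8m)·Σ n_i²/L_i² = (6.63×10^-34)²/(8·9.88×10^-29) · [4²/(11.3 pm)² + 1²/(11.3 pm)²].
Evaluating gives E = 7.40×10^-17 J.

E = 7.40×10^-17 J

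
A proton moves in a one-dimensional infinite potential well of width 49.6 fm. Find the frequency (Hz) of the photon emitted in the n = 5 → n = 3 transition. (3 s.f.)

E_1 = h²/(8m_pL²) = 1.333×10^-14 J and ΔE = (5² − 3²)E_1 = 2.133×10^-13 J.
f = ΔE/h = 2.133×10^-13/6.626×10^-34 = 3.22×10^20 Hz.

f = 3.22×10^20 Hz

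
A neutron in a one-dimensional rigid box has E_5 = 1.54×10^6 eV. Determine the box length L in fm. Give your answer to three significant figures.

L = 57.6 fm

From E_n = n²h²/(8m_nL²), L = n·h/√(8m_nE_n).
E_5 = 1.54×10^6 eV = 2.467×10^-13 J, so L = 5·6.626×10^-34/√(8·1.675×10^-27·2.467×10^-13) = 5.76×10^-14 m = 57.6 fm.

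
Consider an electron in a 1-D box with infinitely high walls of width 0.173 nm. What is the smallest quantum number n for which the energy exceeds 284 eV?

n = 5

E_1 = h²/(8m_eL²) = 2.013×10^-18 J = 12.57 eV.
Need n² > 284/12.57 = 22.59, i.e. n > 4.753.
The smallest integer satisfying this is n = 5.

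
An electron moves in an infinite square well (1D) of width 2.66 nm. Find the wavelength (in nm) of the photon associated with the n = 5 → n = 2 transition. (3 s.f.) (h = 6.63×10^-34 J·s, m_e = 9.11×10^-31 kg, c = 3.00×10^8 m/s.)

λ = 1.11×10^3 nm

E_1 = h²/(8m_eL²) = 8.524×10^-21 J, so ΔE = (5² − 2²)E_1 = 1.790×10^-19 J.
λ = hc/ΔE = (6.63×10^-34·3.00×10^8)/1.790×10^-19 = 1.11×10^-6 m = 1.11×10^3 nm.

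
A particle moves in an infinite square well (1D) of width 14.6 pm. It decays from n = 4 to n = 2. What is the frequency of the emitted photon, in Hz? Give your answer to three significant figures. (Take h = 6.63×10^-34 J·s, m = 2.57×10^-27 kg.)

E_1 = h²/(8mL²) = 1.003×10^-19 J and ΔE = (4² − 2²)E_1 = 1.204×10^-18 J.
f = ΔE/h = 1.204×10^-18/6.63×10^-34 = 1.82×10^15 Hz.

f = 1.82×10^15 Hz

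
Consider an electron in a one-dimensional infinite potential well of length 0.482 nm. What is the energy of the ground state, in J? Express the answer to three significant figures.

E_1 = 2.59×10^-19 J

For an infinite well E_n = n²h²/(8m_eL²), so E_1 = h²/(8m_eL²) = (6.626×10^-34)²/(8·9.109×10^-31·(4.82×10^-10 m)²) = 2.593×10^-19 J.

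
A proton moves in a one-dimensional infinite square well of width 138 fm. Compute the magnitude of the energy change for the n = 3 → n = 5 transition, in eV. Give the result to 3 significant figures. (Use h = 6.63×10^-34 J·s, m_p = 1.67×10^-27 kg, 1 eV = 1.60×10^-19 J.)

|ΔE| = 1.73×10^5 eV

E_1 = h²/(8m_pL²) = 1.728×10^-15 J.
|ΔE| = |3² − 5²|·E_1 = 16·1.728×10^-15 J = 2.765×10^-14 J = 1.73×10^5 eV.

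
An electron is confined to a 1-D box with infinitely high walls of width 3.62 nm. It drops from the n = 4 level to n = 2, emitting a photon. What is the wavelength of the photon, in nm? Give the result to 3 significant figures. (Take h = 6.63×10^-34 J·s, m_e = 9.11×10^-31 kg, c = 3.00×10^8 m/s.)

λ = 3.60×10^3 nm

E_1 = h²/(8m_eL²) = 4.603×10^-21 J, so ΔE = (4² − 2²)E_1 = 5.524×10^-20 J.
λ = hc/ΔE = (6.63×10^-34·3.00×10^8)/5.524×10^-20 = 3.60×10^-6 m = 3.60×10^3 nm.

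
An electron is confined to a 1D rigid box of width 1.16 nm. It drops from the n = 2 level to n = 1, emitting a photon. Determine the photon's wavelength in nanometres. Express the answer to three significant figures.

E_1 = h²/(8m_eL²) = 4.477×10^-20 J, so ΔE = (2² − 1²)E_1 = 1.343×10^-19 J.
λ = hc/ΔE = (6.626×10^-34·2.998×10^8)/1.343×10^-19 = 1.48×10^-6 m = 1.48×10^3 nm.

λ = 1.48×10^3 nm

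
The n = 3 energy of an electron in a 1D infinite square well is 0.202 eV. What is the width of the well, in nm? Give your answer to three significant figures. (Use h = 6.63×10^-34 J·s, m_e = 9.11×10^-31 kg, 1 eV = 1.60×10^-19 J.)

L = 4.10 nm

From E_n = n²h²/(8m_eL²), L = n·h/√(8m_eE_n).
E_3 = 0.202 eV = 3.232×10^-20 J, so L = 3·6.63×10^-34/√(8·9.11×10^-31·3.232×10^-20) = 4.10×10^-9 m = 4.10 nm.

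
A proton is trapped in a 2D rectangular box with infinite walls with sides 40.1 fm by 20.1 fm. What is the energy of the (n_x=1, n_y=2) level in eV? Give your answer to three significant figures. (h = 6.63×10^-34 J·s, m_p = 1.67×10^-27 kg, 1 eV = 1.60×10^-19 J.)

For a 2D rectangular well E = (h²/8m_p)·Σ n_i²/L_i² = (6.63×10^-34)²/(8·1.67×10^-27) · [1²/(40.1 fm)² + 2²/(20.1 fm)²].
Evaluating gives E = 3.462×10^-13 J = 2.16×10^6 eV.

E = 2.16×10^6 eV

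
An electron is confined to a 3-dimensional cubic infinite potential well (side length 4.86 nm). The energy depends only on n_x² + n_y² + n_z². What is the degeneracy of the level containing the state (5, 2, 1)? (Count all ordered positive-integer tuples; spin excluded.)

The level has n_x² + n_y² + n_z² = 30. The ordered positive-integer solutions are (1, 2, 5), (1, 5, 2), (2, 1, 5), (2, 5, 1), (5, 1, 2), (5, 2, 1).
That gives 6 states.

degeneracy = 6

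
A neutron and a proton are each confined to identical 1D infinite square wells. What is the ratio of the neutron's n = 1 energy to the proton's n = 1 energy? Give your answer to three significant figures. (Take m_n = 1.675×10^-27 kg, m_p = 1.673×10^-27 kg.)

E_n ∝ 1/m at fixed n and L, so the ratio is m_p/m_n = 1.673×10^-27/1.675×10^-27 = 0.999.

0.999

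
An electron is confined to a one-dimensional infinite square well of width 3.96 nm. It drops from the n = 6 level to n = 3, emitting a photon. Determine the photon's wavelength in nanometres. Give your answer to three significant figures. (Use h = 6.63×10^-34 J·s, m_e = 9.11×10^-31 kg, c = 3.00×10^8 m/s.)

E_1 = h²/(8m_eL²) = 3.846×10^-21 J, so ΔE = (6² − 3²)E_1 = 1.038×10^-19 J.
λ = hc/ΔE = (6.63×10^-34·3.00×10^8)/1.038×10^-19 = 1.92×10^-6 m = 1.92×10^3 nm.

λ = 1.92×10^3 nm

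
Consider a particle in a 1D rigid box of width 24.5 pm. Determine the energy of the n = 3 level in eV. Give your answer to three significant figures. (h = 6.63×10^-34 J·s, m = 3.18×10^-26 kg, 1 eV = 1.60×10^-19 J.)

For an infinite well E_n = n²h²/(8mL²), so E_1 = h²/(8mL²) = (6.63×10^-34)²/(8·3.18×10^-26·(2.45×10^-11 m)²) = 2.879×10^-21 J.
Then E_3 = 3²·E_1 = 9·2.879×10^-21 J = 2.591×10^-20 J.
Converting, E_3 = 2.591×10^-20 J / (1.60×10^-19 J/eV) = 0.162 eV.

E_3 = 0.162 eV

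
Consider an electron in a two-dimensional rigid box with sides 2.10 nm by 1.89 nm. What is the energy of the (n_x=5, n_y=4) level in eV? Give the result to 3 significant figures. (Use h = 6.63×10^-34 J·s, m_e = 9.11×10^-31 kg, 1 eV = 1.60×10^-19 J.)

For a 2D rectangular well E = (h²/8m_e)·Σ n_i²/L_i² = (6.63×10^-34)²/(8·9.11×10^-31) · [5²/(2.10 nm)² + 4²/(1.89 nm)²].
Evaluating gives E = 6.121×10^-19 J = 3.83 eV.

E = 3.83 eV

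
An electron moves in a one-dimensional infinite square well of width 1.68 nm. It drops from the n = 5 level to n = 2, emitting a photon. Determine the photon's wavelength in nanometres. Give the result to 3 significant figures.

E_1 = h²/(8m_eL²) = 2.135×10^-20 J, so ΔE = (5² − 2²)E_1 = 4.484×10^-19 J.
λ = hc/ΔE = (6.626×10^-34·2.998×10^8)/4.484×10^-19 = 4.43×10^-7 m = 443 nm.

λ = 443 nm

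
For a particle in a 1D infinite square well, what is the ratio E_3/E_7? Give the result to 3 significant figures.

0.184

E_n ∝ n², so E_3/E_7 = 3²/7² = 9/49 = 0.184.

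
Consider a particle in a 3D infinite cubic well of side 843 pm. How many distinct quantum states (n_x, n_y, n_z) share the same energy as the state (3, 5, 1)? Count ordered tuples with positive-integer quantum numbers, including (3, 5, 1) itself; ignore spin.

degeneracy = 6

The level has n_x² + n_y² + n_z² = 35. The ordered positive-integer solutions are (1, 3, 5), (1, 5, 3), (3, 1, 5), (3, 5, 1), (5, 1, 3), (5, 3, 1).
That gives 6 states.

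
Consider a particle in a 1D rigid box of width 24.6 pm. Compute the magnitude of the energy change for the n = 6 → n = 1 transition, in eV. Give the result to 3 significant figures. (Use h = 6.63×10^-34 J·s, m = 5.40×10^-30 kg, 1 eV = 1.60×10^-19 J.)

|ΔE| = 3.68×10^3 eV

E_1 = h²/(8mL²) = 1.681×10^-17 J.
|ΔE| = |6² − 1²|·E_1 = 35·1.681×10^-17 J = 5.883×10^-16 J = 3.68×10^3 eV.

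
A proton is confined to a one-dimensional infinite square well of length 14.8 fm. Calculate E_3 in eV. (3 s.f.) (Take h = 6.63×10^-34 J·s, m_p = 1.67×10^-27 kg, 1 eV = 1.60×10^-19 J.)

For an infinite well E_n = n²h²/(8m_pL²), so E_1 = h²/(8m_pL²) = (6.63×10^-34)²/(8·1.67×10^-27·(1.48×10^-14 m)²) = 1.502×10^-13 J.
Then E_3 = 3²·E_1 = 9·1.502×10^-13 J = 1.352×10^-12 J.
Converting, E_3 = 1.352×10^-12 J / (1.60×10^-19 J/eV) = 8.45×10^6 eV.

E_3 = 8.45×10^6 eV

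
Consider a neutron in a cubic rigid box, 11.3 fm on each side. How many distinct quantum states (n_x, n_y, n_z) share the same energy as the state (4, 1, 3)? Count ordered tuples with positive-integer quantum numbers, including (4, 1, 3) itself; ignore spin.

degeneracy = 6

The level has n_x² + n_y² + n_z² = 26. The ordered positive-integer solutions are (1, 3, 4), (1, 4, 3), (3, 1, 4), (3, 4, 1), (4, 1, 3), (4, 3, 1).
That gives 6 states.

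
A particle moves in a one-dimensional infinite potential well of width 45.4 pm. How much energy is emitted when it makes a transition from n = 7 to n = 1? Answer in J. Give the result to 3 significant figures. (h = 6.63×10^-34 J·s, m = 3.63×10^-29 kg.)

|ΔE| = 3.53×10^-17 J

E_1 = h²/(8mL²) = 7.344×10^-19 J.
|ΔE| = |7² − 1²|·E_1 = 48·7.344×10^-19 J = 3.53×10^-17 J.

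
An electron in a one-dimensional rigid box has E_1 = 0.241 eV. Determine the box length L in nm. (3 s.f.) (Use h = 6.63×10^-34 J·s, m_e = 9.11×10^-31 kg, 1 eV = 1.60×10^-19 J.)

L = 1.25 nm

From E_n = n²h²/(8m_eL²), L = n·h/√(8m_eE_n).
E_1 = 0.241 eV = 3.856×10^-20 J, so L = 1·6.63×10^-34/√(8·9.11×10^-31·3.856×10^-20) = 1.25×10^-9 m = 1.25 nm.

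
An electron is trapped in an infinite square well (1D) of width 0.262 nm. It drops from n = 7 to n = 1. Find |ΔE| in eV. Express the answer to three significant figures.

|ΔE| = 263 eV

E_1 = h²/(8m_eL²) = 8.777×10^-19 J.
|ΔE| = |7² − 1²|·E_1 = 48·8.777×10^-19 J = 4.213×10^-17 J = 263 eV.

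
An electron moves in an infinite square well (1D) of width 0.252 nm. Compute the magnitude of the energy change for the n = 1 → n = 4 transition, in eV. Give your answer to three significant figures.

E_1 = h²/(8m_eL²) = 9.487×10^-19 J.
|ΔE| = |1² − 4²|·E_1 = 15·9.487×10^-19 J = 1.423×10^-17 J = 88.8 eV.

|ΔE| = 88.8 eV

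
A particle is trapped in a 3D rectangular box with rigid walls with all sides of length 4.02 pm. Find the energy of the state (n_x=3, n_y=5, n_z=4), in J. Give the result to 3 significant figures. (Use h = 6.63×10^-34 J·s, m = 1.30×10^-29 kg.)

For a 3D rectangular well E = (h²/8m)·Σ n_i²/L_i² = (6.63×10^-34)²/(8·1.30×10^-29) · [3²/(4.02 pm)² + 5²/(4.02 pm)² + 4²/(4.02 pm)²].
Evaluating gives E = 1.31×10^-14 J.

E = 1.31×10^-14 J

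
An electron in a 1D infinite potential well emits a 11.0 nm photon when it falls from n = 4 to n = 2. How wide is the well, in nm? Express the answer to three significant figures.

The photon carries ΔE = hc/λ = 6.626×10^-34·2.998×10^8/1.10×10^-8 m = 1.806×10^-17 J.
Since ΔE = (4² − 2²)E_1, E_1 = 1.505×10^-18 J, and L = h/√(8m_eE_1) = 2.00×10^-10 m = 0.200 nm.

L = 0.200 nm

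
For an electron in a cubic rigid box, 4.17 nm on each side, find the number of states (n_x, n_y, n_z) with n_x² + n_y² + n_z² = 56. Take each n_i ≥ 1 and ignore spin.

The level has n_x² + n_y² + n_z² = 56. The ordered positive-integer solutions are (2, 4, 6), (2, 6, 4), (4, 2, 6), (4, 6, 2), (6, 2, 4), (6, 4, 2).
That gives 6 states.

degeneracy = 6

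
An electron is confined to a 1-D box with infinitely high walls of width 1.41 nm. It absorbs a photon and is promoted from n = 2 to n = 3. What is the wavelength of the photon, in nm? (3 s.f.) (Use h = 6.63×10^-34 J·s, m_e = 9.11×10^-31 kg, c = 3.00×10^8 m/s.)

λ = 1.31×10^3 nm

E_1 = h²/(8m_eL²) = 3.034×10^-20 J, so ΔE = (3² − 2²)E_1 = 1.517×10^-19 J.
λ = hc/ΔE = (6.63×10^-34·3.00×10^8)/1.517×10^-19 = 1.31×10^-6 m = 1.31×10^3 nm.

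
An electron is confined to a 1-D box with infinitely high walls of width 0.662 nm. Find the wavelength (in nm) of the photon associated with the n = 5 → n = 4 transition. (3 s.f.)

λ = 161 nm

E_1 = h²/(8m_eL²) = 1.375×10^-19 J, so ΔE = (5² − 4²)E_1 = 1.237×10^-18 J.
λ = hc/ΔE = (6.626×10^-34·2.998×10^8)/1.237×10^-18 = 1.61×10^-7 m = 161 nm.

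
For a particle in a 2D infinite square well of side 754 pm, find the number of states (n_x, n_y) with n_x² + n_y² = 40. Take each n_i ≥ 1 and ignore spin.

degeneracy = 2

The level has n_x² + n_y² = 40. The ordered positive-integer solutions are (2, 6), (6, 2).
That gives 2 states.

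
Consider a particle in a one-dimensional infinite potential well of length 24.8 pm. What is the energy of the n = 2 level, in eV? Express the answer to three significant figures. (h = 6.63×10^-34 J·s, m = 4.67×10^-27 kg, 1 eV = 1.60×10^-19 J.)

E_2 = 0.478 eV

For an infinite well E_n = n²h²/(8mL²), so E_1 = h²/(8mL²) = (6.63×10^-34)²/(8·4.67×10^-27·(2.48×10^-11 m)²) = 1.913×10^-20 J.
Then E_2 = 2²·E_1 = 4·1.913×10^-20 J = 7.652×10^-20 J.
Converting, E_2 = 7.652×10^-20 J / (1.60×10^-19 J/eV) = 0.478 eV.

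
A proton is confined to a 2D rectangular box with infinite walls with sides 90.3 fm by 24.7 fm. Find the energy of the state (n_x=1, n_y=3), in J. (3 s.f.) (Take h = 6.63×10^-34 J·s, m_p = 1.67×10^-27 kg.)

For a 2D rectangular well E = (h²/8m_p)·Σ n_i²/L_i² = (6.63×10^-34)²/(8·1.67×10^-27) · [1²/(90.3 fm)² + 3²/(24.7 fm)²].
Evaluating gives E = 4.89×10^-13 J.

E = 4.89×10^-13 J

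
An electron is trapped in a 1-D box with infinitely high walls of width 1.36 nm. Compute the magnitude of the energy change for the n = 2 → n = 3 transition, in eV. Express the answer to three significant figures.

E_1 = h²/(8m_eL²) = 3.257×10^-20 J.
|ΔE| = |2² − 3²|·E_1 = 5·3.257×10^-20 J = 1.629×10^-19 J = 1.02 eV.

|ΔE| = 1.02 eV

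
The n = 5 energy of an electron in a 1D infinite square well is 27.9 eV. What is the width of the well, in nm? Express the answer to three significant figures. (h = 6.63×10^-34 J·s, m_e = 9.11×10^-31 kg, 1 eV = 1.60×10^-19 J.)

From E_n = n²h²/(8m_eL²), L = n·h/√(8m_eE_n).
E_5 = 27.9 eV = 4.464×10^-18 J, so L = 5·6.63×10^-34/√(8·9.11×10^-31·4.464×10^-18) = 5.81×10^-10 m = 0.581 nm.

L = 0.581 nm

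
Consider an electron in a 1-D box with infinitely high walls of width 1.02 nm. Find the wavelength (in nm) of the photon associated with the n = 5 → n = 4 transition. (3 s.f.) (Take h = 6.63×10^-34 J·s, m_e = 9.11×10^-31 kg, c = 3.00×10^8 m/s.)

λ = 381 nm

E_1 = h²/(8m_eL²) = 5.797×10^-20 J, so ΔE = (5² − 4²)E_1 = 5.217×10^-19 J.
λ = hc/ΔE = (6.63×10^-34·3.00×10^8)/5.217×10^-19 = 3.81×10^-7 m = 381 nm.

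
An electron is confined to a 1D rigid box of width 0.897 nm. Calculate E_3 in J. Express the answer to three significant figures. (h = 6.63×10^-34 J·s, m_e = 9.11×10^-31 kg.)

For an infinite well E_n = n²h²/(8m_eL²), so E_1 = h²/(8m_eL²) = (6.63×10^-34)²/(8·9.11×10^-31·(8.97×10^-10 m)²) = 7.496×10^-20 J.
Then E_3 = 3²·E_1 = 9·7.496×10^-20 J = 6.75×10^-19 J.

E_3 = 6.75×10^-19 J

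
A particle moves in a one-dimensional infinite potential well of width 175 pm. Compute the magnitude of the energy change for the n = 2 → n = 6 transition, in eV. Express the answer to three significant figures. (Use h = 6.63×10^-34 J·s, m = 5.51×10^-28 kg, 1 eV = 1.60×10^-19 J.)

E_1 = h²/(8mL²) = 3.256×10^-21 J.
|ΔE| = |2² − 6²|·E_1 = 32·3.256×10^-21 J = 1.042×10^-19 J = 0.651 eV.

|ΔE| = 0.651 eV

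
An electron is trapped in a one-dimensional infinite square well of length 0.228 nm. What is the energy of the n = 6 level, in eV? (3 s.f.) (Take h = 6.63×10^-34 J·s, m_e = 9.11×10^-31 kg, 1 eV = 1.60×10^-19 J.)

For an infinite well E_n = n²h²/(8m_eL²), so E_1 = h²/(8m_eL²) = (6.63×10^-34)²/(8·9.11×10^-31·(2.28×10^-10 m)²) = 1.160×10^-18 J.
Then E_6 = 6²·E_1 = 36·1.160×10^-18 J = 4.176×10^-17 J.
Converting, E_6 = 4.176×10^-17 J / (1.60×10^-19 J/eV) = 261 eV.

E_6 = 261 eV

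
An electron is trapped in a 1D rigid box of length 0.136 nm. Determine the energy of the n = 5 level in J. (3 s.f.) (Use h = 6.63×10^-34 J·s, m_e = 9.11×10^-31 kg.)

E_5 = 8.15×10^-17 J

For an infinite well E_n = n²h²/(8m_eL²), so E_1 = h²/(8m_eL²) = (6.63×10^-34)²/(8·9.11×10^-31·(1.36×10^-10 m)²) = 3.261×10^-18 J.
Then E_5 = 5²·E_1 = 25·3.261×10^-18 J = 8.15×10^-17 J.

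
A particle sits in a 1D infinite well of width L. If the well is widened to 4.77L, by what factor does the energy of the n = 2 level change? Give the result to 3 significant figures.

E_n ∝ 1/L², so the energy scales by 1/4.77² = 0.0440.

0.0440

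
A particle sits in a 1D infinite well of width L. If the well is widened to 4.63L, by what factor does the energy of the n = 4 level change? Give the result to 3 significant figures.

0.0466

E_n ∝ 1/L², so the energy scales by 1/4.63² = 0.0466.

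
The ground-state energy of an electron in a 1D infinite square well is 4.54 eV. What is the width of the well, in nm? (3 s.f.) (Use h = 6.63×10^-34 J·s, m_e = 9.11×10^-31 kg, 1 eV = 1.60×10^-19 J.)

L = 0.288 nm

From E_n = n²h²/(8m_eL²), L = n·h/√(8m_eE_n).
E_1 = 4.54 eV = 7.264×10^-19 J, so L = 1·6.63×10^-34/√(8·9.11×10^-31·7.264×10^-19) = 2.88×10^-10 m = 0.288 nm.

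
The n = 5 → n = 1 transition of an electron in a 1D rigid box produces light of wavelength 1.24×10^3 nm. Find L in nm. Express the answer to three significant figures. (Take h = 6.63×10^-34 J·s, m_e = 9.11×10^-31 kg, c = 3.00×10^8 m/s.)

The photon carries ΔE = hc/λ = 6.63×10^-34·3.00×10^8/1.24×10^-6 m = 1.604×10^-19 J.
Since ΔE = (5² − 1²)E_1, E_1 = 6.683×10^-21 J, and L = h/√(8m_eE_1) = 3.00×10^-9 m = 3.00 nm.

L = 3.00 nm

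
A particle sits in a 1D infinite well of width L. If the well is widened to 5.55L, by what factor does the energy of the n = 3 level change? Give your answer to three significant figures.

0.0325

E_n ∝ 1/L², so the energy scales by 1/5.55² = 0.0325.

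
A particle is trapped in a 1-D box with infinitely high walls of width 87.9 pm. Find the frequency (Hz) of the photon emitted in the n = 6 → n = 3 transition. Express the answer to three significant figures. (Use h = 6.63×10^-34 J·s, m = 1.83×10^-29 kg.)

E_1 = h²/(8mL²) = 3.886×10^-19 J and ΔE = (6² − 3²)E_1 = 1.049×10^-17 J.
f = ΔE/h = 1.049×10^-17/6.63×10^-34 = 1.58×10^16 Hz.

f = 1.58×10^16 Hz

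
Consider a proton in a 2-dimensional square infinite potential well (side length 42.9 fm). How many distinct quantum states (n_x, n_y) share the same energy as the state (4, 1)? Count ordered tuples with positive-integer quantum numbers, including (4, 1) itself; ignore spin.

degeneracy = 2

The level has n_x² + n_y² = 17. The ordered positive-integer solutions are (1, 4), (4, 1).
That gives 2 states.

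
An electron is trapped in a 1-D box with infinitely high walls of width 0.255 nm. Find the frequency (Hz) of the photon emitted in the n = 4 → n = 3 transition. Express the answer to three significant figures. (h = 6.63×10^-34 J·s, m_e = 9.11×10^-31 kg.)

f = 9.79×10^15 Hz

E_1 = h²/(8m_eL²) = 9.276×10^-19 J and ΔE = (4² − 3²)E_1 = 6.493×10^-18 J.
f = ΔE/h = 6.493×10^-18/6.63×10^-34 = 9.79×10^15 Hz.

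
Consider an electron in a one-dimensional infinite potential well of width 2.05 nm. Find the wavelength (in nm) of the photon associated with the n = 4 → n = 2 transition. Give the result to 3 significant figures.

λ = 1.15×10^3 nm

E_1 = h²/(8m_eL²) = 1.434×10^-20 J, so ΔE = (4² − 2²)E_1 = 1.721×10^-19 J.
λ = hc/ΔE = (6.626×10^-34·2.998×10^8)/1.721×10^-19 = 1.15×10^-6 m = 1.15×10^3 nm.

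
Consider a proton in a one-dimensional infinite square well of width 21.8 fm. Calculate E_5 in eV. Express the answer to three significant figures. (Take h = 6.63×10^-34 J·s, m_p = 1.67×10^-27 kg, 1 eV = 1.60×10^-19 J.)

E_5 = 1.08×10^7 eV

For an infinite well E_n = n²h²/(8m_pL²), so E_1 = h²/(8m_pL²) = (6.63×10^-34)²/(8·1.67×10^-27·(2.18×10^-14 m)²) = 6.923×10^-14 J.
Then E_5 = 5²·E_1 = 25·6.923×10^-14 J = 1.731×10^-12 J.
Converting, E_5 = 1.731×10^-12 J / (1.60×10^-19 J/eV) = 1.08×10^7 eV.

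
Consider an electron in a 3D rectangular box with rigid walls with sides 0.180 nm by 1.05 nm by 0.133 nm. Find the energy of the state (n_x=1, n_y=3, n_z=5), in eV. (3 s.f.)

E = 546 eV

For a 3D rectangular well E = (h²/8m_e)·Σ n_i²/L_i² = (6.626×10^-34)²/(8·9.109×10^-31) · [1²/(0.180 nm)² + 3²/(1.05 nm)² + 5²/(0.133 nm)²].
Evaluating gives E = 8.750×10^-17 J = 546 eV.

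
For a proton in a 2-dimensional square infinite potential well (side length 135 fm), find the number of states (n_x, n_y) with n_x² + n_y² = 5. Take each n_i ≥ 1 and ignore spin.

The level has n_x² + n_y² = 5. The ordered positive-integer solutions are (1, 2), (2, 1).
That gives 2 states.

degeneracy = 2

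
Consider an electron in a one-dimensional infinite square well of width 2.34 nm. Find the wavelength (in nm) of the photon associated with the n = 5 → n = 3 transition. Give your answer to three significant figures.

E_1 = h²/(8m_eL²) = 1.100×10^-20 J, so ΔE = (5² − 3²)E_1 = 1.760×10^-19 J.
λ = hc/ΔE = (6.626×10^-34·2.998×10^8)/1.760×10^-19 = 1.13×10^-6 m = 1.13×10^3 nm.

λ = 1.13×10^3 nm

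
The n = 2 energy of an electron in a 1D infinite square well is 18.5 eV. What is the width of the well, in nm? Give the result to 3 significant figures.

From E_n = n²h²/(8m_eL²), L = n·h/√(8m_eE_n).
E_2 = 18.5 eV = 2.964×10^-18 J, so L = 2·6.626×10^-34/√(8·9.109×10^-31·2.964×10^-18) = 2.85×10^-10 m = 0.285 nm.

L = 0.285 nm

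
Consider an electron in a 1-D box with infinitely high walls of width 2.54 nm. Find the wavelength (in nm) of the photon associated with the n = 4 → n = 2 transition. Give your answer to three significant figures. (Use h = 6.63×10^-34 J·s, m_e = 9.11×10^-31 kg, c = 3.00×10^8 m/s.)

λ = 1.77×10^3 nm

E_1 = h²/(8m_eL²) = 9.349×10^-21 J, so ΔE = (4² − 2²)E_1 = 1.122×10^-19 J.
λ = hc/ΔE = (6.63×10^-34·3.00×10^8)/1.122×10^-19 = 1.77×10^-6 m = 1.77×10^3 nm.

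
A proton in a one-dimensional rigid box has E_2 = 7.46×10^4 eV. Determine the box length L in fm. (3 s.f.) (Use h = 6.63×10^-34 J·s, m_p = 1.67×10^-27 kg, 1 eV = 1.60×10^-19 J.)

From E_n = n²h²/(8m_pL²), L = n·h/√(8m_pE_n).
E_2 = 7.46×10^4 eV = 1.194×10^-14 J, so L = 2·6.63×10^-34/√(8·1.67×10^-27·1.194×10^-14) = 1.05×10^-13 m = 105 fm.

L = 105 fm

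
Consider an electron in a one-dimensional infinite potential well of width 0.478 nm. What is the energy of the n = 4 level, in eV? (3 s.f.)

For an infinite well E_n = n²h²/(8m_eL²), so E_1 = h²/(8m_eL²) = (6.626×10^-34)²/(8·9.109×10^-31·(4.78×10^-10 m)²) = 2.637×10^-19 J.
Then E_4 = 4²·E_1 = 16·2.637×10^-19 J = 4.219×10^-18 J.
Converting, E_4 = 4.219×10^-18 J / (1.602×10^-19 J/eV) = 26.3 eV.

E_4 = 26.3 eV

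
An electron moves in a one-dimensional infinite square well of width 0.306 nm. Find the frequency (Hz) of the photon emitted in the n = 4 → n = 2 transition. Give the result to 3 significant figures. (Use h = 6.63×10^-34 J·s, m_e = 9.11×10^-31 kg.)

E_1 = h²/(8m_eL²) = 6.441×10^-19 J and ΔE = (4² − 2²)E_1 = 7.729×10^-18 J.
f = ΔE/h = 7.729×10^-18/6.63×10^-34 = 1.17×10^16 Hz.

f = 1.17×10^16 Hz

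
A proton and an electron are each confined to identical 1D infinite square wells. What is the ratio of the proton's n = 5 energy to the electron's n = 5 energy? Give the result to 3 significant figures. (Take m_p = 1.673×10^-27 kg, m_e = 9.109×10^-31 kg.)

5.44×10^-4

E_n ∝ 1/m at fixed n and L, so the ratio is m_e/m_p = 9.109×10^-31/1.673×10^-27 = 5.44×10^-4.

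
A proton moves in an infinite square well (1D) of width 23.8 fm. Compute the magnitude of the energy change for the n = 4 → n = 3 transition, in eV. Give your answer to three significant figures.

E_1 = h²/(8m_pL²) = 5.791×10^-14 J.
|ΔE| = |4² − 3²|·E_1 = 7·5.791×10^-14 J = 4.054×10^-13 J = 2.53×10^6 eV.

|ΔE| = 2.53×10^6 eV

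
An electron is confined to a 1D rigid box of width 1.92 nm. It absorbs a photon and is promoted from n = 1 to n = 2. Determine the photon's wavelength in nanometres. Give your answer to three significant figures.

λ = 4.05×10^3 nm

E_1 = h²/(8m_eL²) = 1.634×10^-20 J, so ΔE = (2² − 1²)E_1 = 4.902×10^-20 J.
λ = hc/ΔE = (6.626×10^-34·2.998×10^8)/4.902×10^-20 = 4.05×10^-6 m = 4.05×10^3 nm.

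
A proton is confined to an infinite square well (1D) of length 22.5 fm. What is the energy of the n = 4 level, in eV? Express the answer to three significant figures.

For an infinite well E_n = n²h²/(8m_pL²), so E_1 = h²/(8m_pL²) = (6.626×10^-34)²/(8·1.673×10^-27·(2.25×10^-14 m)²) = 6.480×10^-14 J.
Then E_4 = 4²·E_1 = 16·6.480×10^-14 J = 1.037×10^-12 J.
Converting, E_4 = 1.037×10^-12 J / (1.602×10^-19 J/eV) = 6.47×10^6 eV.

E_4 = 6.47×10^6 eV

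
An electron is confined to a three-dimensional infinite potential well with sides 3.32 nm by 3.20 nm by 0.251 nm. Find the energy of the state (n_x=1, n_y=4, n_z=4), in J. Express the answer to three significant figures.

For a 3D rectangular well E = (h²/8m_e)·Σ n_i²/L_i² = (6.626×10^-34)²/(8·9.109×10^-31) · [1²/(3.32 nm)² + 4²/(3.20 nm)² + 4²/(0.251 nm)²].
Evaluating gives E = 1.54×10^-17 J.

E = 1.54×10^-17 J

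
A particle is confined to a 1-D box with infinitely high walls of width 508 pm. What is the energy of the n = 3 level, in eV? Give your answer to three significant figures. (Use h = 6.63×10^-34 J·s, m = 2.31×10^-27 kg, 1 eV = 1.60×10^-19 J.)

For an infinite well E_n = n²h²/(8mL²), so E_1 = h²/(8mL²) = (6.63×10^-34)²/(8·2.31×10^-27·(5.08×10^-10 m)²) = 9.217×10^-23 J.
Then E_3 = 3²·E_1 = 9·9.217×10^-23 J = 8.295×10^-22 J.
Converting, E_3 = 8.295×10^-22 J / (1.60×10^-19 J/eV) = 0.00518 eV.

E_3 = 0.00518 eV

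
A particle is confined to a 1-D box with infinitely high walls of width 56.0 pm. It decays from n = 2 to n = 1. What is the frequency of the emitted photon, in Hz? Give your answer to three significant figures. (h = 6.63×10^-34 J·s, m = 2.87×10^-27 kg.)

E_1 = h²/(8mL²) = 6.105×10^-21 J and ΔE = (2² − 1²)E_1 = 1.831×10^-20 J.
f = ΔE/h = 1.831×10^-20/6.63×10^-34 = 2.76×10^13 Hz.

f = 2.76×10^13 Hz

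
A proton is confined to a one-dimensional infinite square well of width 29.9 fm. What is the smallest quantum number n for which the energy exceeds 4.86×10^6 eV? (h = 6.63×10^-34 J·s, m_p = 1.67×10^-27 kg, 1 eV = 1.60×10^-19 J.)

n = 5

E_1 = h²/(8m_pL²) = 3.680×10^-14 J = 2.300×10^5 eV.
Need n² > 4.86×10^6/2.300×10^5 = 21.13, i.e. n > 4.597.
The smallest integer satisfying this is n = 5.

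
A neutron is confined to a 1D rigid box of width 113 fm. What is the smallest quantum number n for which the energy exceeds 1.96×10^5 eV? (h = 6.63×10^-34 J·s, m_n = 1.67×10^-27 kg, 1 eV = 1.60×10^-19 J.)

n = 4

E_1 = h²/(8m_nL²) = 2.577×10^-15 J = 1.611×10^4 eV.
Need n² > 1.96×10^5/1.611×10^4 = 12.17, i.e. n > 3.489.
The smallest integer satisfying this is n = 4.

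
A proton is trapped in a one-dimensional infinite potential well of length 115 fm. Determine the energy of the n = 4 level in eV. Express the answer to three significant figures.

E_4 = 2.48×10^5 eV

For an infinite well E_n = n²h²/(8m_pL²), so E_1 = h²/(8m_pL²) = (6.626×10^-34)²/(8·1.673×10^-27·(1.15×10^-13 m)²) = 2.480×10^-15 J.
Then E_4 = 4²·E_1 = 16·2.480×10^-15 J = 3.968×10^-14 J.
Converting, E_4 = 3.968×10^-14 J / (1.602×10^-19 J/eV) = 2.48×10^5 eV.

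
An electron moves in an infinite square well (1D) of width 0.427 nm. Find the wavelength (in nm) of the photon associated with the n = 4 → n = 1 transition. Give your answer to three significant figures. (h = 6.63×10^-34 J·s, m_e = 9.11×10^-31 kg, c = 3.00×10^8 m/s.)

E_1 = h²/(8m_eL²) = 3.308×10^-19 J, so ΔE = (4² − 1²)E_1 = 4.962×10^-18 J.
λ = hc/ΔE = (6.63×10^-34·3.00×10^8)/4.962×10^-18 = 4.01×10^-8 m = 40.1 nm.

λ = 40.1 nm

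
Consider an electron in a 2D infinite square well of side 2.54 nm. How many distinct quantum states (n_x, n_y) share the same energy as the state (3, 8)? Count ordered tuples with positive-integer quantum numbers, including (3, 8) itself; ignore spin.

degeneracy = 2

The level has n_x² + n_y² = 73. The ordered positive-integer solutions are (3, 8), (8, 3).
That gives 2 states.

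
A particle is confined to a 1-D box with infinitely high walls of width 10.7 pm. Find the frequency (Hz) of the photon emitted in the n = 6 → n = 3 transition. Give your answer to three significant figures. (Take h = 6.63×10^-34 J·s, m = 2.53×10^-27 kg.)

f = 7.73×10^15 Hz

E_1 = h²/(8mL²) = 1.897×10^-19 J and ΔE = (6² − 3²)E_1 = 5.122×10^-18 J.
f = ΔE/h = 5.122×10^-18/6.63×10^-34 = 7.73×10^15 Hz.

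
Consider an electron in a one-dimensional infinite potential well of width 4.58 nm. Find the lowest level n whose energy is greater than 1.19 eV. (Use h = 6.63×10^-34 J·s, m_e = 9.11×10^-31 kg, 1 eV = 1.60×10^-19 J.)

n = 9

E_1 = h²/(8m_eL²) = 2.875×10^-21 J = 0.01797 eV.
Need n² > 1.19/0.01797 = 66.22, i.e. n > 8.138.
The smallest integer satisfying this is n = 9.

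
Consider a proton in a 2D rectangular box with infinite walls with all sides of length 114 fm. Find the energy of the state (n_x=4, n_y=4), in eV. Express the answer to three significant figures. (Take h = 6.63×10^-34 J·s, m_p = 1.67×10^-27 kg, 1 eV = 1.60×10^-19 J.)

For a 2D rectangular well E = (h²/8m_p)·Σ n_i²/L_i² = (6.63×10^-34)²/(8·1.67×10^-27) · [4²/(114 fm)² + 4²/(114 fm)²].
Evaluating gives E = 8.101×10^-14 J = 5.06×10^5 eV.

E = 5.06×10^5 eV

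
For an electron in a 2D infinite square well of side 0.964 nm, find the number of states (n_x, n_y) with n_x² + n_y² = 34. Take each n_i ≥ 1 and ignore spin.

degeneracy = 2

The level has n_x² + n_y² = 34. The ordered positive-integer solutions are (3, 5), (5, 3).
That gives 2 states.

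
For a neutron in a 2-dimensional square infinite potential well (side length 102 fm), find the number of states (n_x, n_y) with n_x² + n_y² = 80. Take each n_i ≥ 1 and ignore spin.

degeneracy = 2

The level has n_x² + n_y² = 80. The ordered positive-integer solutions are (4, 8), (8, 4).
That gives 2 states.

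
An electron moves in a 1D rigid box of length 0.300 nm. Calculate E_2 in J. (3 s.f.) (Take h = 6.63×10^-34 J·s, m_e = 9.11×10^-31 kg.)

For an infinite well E_n = n²h²/(8m_eL²), so E_1 = h²/(8m_eL²) = (6.63×10^-34)²/(8·9.11×10^-31·(3.00×10^-10 m)²) = 6.702×10^-19 J.
Then E_2 = 2²·E_1 = 4·6.702×10^-19 J = 2.68×10^-18 J.

E_2 = 2.68×10^-18 J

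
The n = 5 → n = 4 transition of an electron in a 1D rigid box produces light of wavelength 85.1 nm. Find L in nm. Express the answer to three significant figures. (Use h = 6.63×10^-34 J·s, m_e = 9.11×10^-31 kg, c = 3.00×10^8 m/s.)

L = 0.482 nm

The photon carries ΔE = hc/λ = 6.63×10^-34·3.00×10^8/8.51×10^-8 m = 2.337×10^-18 J.
Since ΔE = (5² − 4²)E_1, E_1 = 2.597×10^-19 J, and L = h/√(8m_eE_1) = 4.82×10^-10 m = 0.482 nm.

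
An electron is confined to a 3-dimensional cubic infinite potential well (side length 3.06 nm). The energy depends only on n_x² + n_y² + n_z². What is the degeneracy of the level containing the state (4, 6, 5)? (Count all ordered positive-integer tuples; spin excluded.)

degeneracy = 12

The level has n_x² + n_y² + n_z² = 77. The ordered positive-integer solutions are (2, 3, 8), (2, 8, 3), (3, 2, 8), (3, 8, 2), (4, 5, 6), (4, 6, 5), (5, 4, 6), (5, 6, 4), (6, 4, 5), (6, 5, 4), (8, 2, 3), (8, 3, 2).
That gives 12 states.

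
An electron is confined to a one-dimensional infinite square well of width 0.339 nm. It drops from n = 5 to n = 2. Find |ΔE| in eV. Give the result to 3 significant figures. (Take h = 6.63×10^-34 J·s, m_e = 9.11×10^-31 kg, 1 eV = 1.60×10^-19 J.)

|ΔE| = 68.9 eV

E_1 = h²/(8m_eL²) = 5.248×10^-19 J.
|ΔE| = |5² − 2²|·E_1 = 21·5.248×10^-19 J = 1.102×10^-17 J = 68.9 eV.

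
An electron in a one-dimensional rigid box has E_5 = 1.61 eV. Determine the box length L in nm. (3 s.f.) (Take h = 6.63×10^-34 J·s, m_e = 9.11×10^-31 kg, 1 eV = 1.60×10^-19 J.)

L = 2.42 nm

From E_n = n²h²/(8m_eL²), L = n·h/√(8m_eE_n).
E_5 = 1.61 eV = 2.576×10^-19 J, so L = 5·6.63×10^-34/√(8·9.11×10^-31·2.576×10^-19) = 2.42×10^-9 m = 2.42 nm.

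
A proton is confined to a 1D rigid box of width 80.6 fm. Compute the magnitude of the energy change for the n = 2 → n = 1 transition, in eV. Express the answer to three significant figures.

E_1 = h²/(8m_pL²) = 5.049×10^-15 J.
|ΔE| = |2² − 1²|·E_1 = 3·5.049×10^-15 J = 1.515×10^-14 J = 9.46×10^4 eV.

|ΔE| = 9.46×10^4 eV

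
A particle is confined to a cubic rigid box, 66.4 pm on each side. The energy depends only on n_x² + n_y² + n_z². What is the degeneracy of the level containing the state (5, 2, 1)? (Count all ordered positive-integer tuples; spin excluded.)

degeneracy = 6

The level has n_x² + n_y² + n_z² = 30. The ordered positive-integer solutions are (1, 2, 5), (1, 5, 2), (2, 1, 5), (2, 5, 1), (5, 1, 2), (5, 2, 1).
That gives 6 states.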